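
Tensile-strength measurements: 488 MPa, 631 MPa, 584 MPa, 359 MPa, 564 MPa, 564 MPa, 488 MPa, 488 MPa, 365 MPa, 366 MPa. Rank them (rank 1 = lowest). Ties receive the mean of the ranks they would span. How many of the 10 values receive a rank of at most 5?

6

Sorted (ascending): 359, 365, 366, 488, 488, 488, 564, 564, 584, 631
The 3 values of 488 occupy positions 4–6 → average rank 5.
The 2 values of 564 occupy positions 7–8 → average rank (7+8)/2 = 7.5.
Ranks ≤ 5: {1, 2, 3, 5, 5, 5} → 6 values.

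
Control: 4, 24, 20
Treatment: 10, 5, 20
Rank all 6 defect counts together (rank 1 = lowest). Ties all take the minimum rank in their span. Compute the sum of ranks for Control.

11

Sorted (ascending): 4, 5, 10, 20, 20, 24
The 2 values of 20 occupy positions 4–5 → each gets rank 4.
Control values → pooled ranks: 4→1, 24→6, 20→4
Rank sum = 1 + 6 + 4 = 11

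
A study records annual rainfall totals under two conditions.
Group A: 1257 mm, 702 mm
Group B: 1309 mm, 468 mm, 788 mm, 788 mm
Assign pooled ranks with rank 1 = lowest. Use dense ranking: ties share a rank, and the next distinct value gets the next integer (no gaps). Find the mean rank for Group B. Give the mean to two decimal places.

Sorted (ascending): 468, 702, 788, 788, 1257, 1309
The 2 values of 788 share dense rank 3.
Remaining distinct values take the next consecutive integers.
Group B values → pooled ranks: 1309→5, 468→1, 788→3, 788→3
Mean rank = (5 + 1 + 3 + 3) / 4 = 3.00

3.00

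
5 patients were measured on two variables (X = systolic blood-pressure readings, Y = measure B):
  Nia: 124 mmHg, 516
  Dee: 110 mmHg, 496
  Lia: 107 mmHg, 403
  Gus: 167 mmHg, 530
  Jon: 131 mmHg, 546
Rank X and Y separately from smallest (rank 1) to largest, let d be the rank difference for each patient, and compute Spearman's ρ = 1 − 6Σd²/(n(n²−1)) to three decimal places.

0.900

Ranks of variable 1: 3, 2, 1, 5, 4
Ranks of variable 2: 3, 2, 1, 4, 5
d = r₁ − r₂: 0, 0, 0, 1, -1
d²: 0, 0, 0, 1, 1; Σd² = 2
ρ = 1 − 6·2/(5·24) = 1 − 12/120 = 0.900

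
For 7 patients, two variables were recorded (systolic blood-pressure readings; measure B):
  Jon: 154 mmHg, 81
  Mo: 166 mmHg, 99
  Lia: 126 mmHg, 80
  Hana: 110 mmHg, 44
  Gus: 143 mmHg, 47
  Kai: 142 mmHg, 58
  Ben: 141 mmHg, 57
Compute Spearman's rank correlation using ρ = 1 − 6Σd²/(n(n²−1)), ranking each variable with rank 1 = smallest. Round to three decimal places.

0.679

Ranks of variable 1: 6, 7, 2, 1, 5, 4, 3
Ranks of variable 2: 6, 7, 5, 1, 2, 4, 3
d = r₁ − r₂: 0, 0, -3, 0, 3, 0, 0
d²: 0, 0, 9, 0, 9, 0, 0; Σd² = 18
ρ = 1 − 6·18/(7·48) = 1 − 108/336 = 0.679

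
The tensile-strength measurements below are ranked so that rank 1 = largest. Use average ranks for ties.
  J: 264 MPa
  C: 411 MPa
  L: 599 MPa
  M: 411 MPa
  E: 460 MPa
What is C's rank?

3.5

Sorted (descending): 599, 460, 411, 411, 264
The 2 values of 411 occupy positions 3–4 → average rank (3+4)/2 = 3.5.
C has value 411 MPa → rank 3.5.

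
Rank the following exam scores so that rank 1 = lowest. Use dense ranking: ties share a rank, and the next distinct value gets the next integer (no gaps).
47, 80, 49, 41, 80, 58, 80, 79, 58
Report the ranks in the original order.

Sorted (ascending): 41, 47, 49, 58, 58, 79, 80, 80, 80
The 2 values of 58 share dense rank 4.
The 3 values of 80 share dense rank 6.
Remaining distinct values take the next consecutive integers.

2, 6, 3, 1, 6, 4, 6, 5, 4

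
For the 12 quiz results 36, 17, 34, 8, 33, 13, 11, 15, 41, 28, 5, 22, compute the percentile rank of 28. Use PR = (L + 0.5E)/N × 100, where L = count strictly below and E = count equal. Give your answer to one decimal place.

62.5

N = 12.
Strictly below 28: 7. Equal to 28: 1.
PR = (7 + 0.5·1)/12 × 100 = 62.5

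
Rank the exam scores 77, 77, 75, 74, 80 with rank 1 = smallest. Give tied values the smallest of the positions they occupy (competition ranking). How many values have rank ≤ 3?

Sorted (ascending): 74, 75, 77, 77, 80
The 2 values of 77 occupy positions 3–4 → each gets rank 3.
Ranks ≤ 3: {1, 2, 3, 3} → 4 values.

4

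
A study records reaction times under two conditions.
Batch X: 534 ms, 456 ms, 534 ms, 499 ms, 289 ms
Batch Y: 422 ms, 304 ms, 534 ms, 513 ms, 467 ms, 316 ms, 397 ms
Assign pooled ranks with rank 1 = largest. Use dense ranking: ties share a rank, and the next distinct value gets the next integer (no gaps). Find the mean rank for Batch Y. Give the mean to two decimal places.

Sorted (descending): 534, 534, 534, 513, 499, 467, 456, 422, 397, 316, 304, 289
The 3 values of 534 share dense rank 1.
Remaining distinct values take the next consecutive integers.
Batch Y values → pooled ranks: 422→6, 304→9, 534→1, 513→2, 467→4, 316→8, 397→7
Mean rank = (6 + 9 + 1 + 2 + 4 + 8 + 7) / 7 = 5.29

5.29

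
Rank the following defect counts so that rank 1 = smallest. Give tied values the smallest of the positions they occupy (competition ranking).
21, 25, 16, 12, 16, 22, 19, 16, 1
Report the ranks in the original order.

7, 9, 3, 2, 3, 8, 6, 3, 1

Sorted (ascending): 1, 12, 16, 16, 16, 19, 21, 22, 25
The 3 values of 16 occupy positions 3–5 → each gets rank 3.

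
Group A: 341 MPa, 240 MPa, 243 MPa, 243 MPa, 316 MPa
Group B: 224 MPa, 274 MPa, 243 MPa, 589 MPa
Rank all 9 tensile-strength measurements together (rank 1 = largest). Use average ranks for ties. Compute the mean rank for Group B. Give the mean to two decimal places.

5.00

Sorted (descending): 589, 341, 316, 274, 243, 243, 243, 240, 224
The 3 values of 243 occupy positions 5–7 → average rank 6.
Group B values → pooled ranks: 224→9, 274→4, 243→6, 589→1
Mean rank = (9 + 4 + 6 + 1) / 4 = 5.00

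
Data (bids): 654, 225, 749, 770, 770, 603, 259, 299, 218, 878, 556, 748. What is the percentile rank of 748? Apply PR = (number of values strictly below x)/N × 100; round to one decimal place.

N = 12.
Strictly below 748: 7. Equal to 748: 1.
PR = 7/12 × 100 = 58.3

58.3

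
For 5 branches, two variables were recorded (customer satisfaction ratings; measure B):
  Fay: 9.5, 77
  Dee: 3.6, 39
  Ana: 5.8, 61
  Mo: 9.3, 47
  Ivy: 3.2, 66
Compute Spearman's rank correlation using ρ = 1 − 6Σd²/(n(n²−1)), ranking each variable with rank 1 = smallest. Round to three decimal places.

Ranks of variable 1: 5, 2, 3, 4, 1
Ranks of variable 2: 5, 1, 3, 2, 4
d = r₁ − r₂: 0, 1, 0, 2, -3
d²: 0, 1, 0, 4, 9; Σd² = 14
ρ = 1 − 6·14/(5·24) = 1 − 84/120 = 0.300

0.300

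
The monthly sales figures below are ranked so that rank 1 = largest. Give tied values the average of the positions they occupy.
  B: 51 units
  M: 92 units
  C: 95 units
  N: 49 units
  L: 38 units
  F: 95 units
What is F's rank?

1.5

Sorted (descending): 95, 95, 92, 51, 49, 38
The 2 values of 95 occupy positions 1–2 → average rank (1+2)/2 = 1.5.
F has value 95 units → rank 1.5.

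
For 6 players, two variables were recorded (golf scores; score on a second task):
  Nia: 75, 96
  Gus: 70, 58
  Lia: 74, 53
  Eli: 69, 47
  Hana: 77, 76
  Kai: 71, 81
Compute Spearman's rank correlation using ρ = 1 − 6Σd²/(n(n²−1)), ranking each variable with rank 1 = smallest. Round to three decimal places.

0.600

Ranks of variable 1: 5, 2, 4, 1, 6, 3
Ranks of variable 2: 6, 3, 2, 1, 4, 5
d = r₁ − r₂: -1, -1, 2, 0, 2, -2
d²: 1, 1, 4, 0, 4, 4; Σd² = 14
ρ = 1 − 6·14/(6·35) = 1 − 84/210 = 0.600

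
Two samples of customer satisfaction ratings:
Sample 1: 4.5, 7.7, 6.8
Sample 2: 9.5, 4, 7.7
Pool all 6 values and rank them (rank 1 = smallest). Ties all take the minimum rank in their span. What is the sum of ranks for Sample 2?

11

Sorted (ascending): 4, 4.5, 6.8, 7.7, 7.7, 9.5
The 2 values of 7.7 occupy positions 4–5 → each gets rank 4.
Sample 2 values → pooled ranks: 9.5→6, 4→1, 7.7→4
Rank sum = 6 + 1 + 4 = 11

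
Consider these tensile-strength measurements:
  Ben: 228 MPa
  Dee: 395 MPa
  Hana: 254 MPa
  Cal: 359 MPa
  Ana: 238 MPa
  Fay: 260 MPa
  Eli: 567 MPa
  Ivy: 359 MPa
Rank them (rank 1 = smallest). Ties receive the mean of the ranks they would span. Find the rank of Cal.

Sorted (ascending): 228, 238, 254, 260, 359, 359, 395, 567
The 2 values of 359 occupy positions 5–6 → average rank (5+6)/2 = 5.5.
Cal has value 359 MPa → rank 5.5.

5.5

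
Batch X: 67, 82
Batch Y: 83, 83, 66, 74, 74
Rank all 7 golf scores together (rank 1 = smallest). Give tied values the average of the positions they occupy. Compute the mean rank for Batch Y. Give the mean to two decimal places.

Sorted (ascending): 66, 67, 74, 74, 82, 83, 83
The 2 values of 74 occupy positions 3–4 → average rank (3+4)/2 = 3.5.
The 2 values of 83 occupy positions 6–7 → average rank (6+7)/2 = 6.5.
Batch Y values → pooled ranks: 83→6.5, 83→6.5, 66→1, 74→3.5, 74→3.5
Mean rank = (6.5 + 6.5 + 1 + 3.5 + 3.5) / 5 = 4.20

4.20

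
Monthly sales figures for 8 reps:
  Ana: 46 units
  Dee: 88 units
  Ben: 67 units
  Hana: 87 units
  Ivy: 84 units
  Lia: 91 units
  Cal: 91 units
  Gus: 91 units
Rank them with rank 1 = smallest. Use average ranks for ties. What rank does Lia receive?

7

Sorted (ascending): 46, 67, 84, 87, 88, 91, 91, 91
The 3 values of 91 occupy positions 6–8 → average rank 7.
Lia has value 91 units → rank 7.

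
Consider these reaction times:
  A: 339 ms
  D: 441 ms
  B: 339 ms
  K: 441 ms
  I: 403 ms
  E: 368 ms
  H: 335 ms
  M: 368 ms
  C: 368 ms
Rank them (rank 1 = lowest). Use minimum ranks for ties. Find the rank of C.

Sorted (ascending): 335, 339, 339, 368, 368, 368, 403, 441, 441
The 2 values of 339 occupy positions 2–3 → each gets rank 2.
The 3 values of 368 occupy positions 4–6 → each gets rank 4.
The 2 values of 441 occupy positions 8–9 → each gets rank 8.
C has value 368 ms → rank 4.

4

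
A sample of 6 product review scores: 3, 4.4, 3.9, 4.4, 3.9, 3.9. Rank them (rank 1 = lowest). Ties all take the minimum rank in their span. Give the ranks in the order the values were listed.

1, 5, 2, 5, 2, 2

Sorted (ascending): 3, 3.9, 3.9, 3.9, 4.4, 4.4
The 3 values of 3.9 occupy positions 2–4 → each gets rank 2.
The 2 values of 4.4 occupy positions 5–6 → each gets rank 5.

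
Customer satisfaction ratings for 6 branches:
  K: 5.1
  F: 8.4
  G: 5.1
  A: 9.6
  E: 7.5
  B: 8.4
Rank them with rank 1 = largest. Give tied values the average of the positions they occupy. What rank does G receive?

5.5

Sorted (descending): 9.6, 8.4, 8.4, 7.5, 5.1, 5.1
The 2 values of 8.4 occupy positions 2–3 → average rank (2+3)/2 = 2.5.
The 2 values of 5.1 occupy positions 5–6 → average rank (5+6)/2 = 5.5.
G has value 5.1 → rank 5.5.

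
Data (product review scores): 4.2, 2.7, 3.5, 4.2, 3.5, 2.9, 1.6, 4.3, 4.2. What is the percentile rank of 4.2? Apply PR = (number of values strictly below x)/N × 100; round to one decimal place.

N = 9.
Strictly below 4.2: 5. Equal to 4.2: 3.
PR = 5/9 × 100 = 55.6

55.6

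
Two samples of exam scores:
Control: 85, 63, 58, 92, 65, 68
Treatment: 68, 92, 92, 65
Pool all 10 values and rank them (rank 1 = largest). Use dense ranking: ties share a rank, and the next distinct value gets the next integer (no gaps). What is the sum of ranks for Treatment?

Sorted (descending): 92, 92, 92, 85, 68, 68, 65, 65, 63, 58
The 3 values of 92 share dense rank 1.
The 2 values of 68 share dense rank 3.
The 2 values of 65 share dense rank 4.
Remaining distinct values take the next consecutive integers.
Treatment values → pooled ranks: 68→3, 92→1, 92→1, 65→4
Rank sum = 3 + 1 + 1 + 4 = 9

9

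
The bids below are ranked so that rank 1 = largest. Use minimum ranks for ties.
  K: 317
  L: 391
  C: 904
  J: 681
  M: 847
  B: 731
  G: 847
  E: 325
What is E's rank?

7

Sorted (descending): 904, 847, 847, 731, 681, 391, 325, 317
The 2 values of 847 occupy positions 2–3 → each gets rank 2.
E has value 325 → rank 7.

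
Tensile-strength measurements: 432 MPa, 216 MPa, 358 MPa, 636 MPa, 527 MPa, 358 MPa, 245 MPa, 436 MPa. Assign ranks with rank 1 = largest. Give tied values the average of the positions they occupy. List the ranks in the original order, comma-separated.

4, 8, 5.5, 1, 2, 5.5, 7, 3

Sorted (descending): 636, 527, 436, 432, 358, 358, 245, 216
The 2 values of 358 occupy positions 5–6 → average rank (5+6)/2 = 5.5.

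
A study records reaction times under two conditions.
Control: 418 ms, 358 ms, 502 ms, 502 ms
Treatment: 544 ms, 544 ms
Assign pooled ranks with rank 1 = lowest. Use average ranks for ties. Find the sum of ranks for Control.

10

Sorted (ascending): 358, 418, 502, 502, 544, 544
The 2 values of 502 occupy positions 3–4 → average rank (3+4)/2 = 3.5.
The 2 values of 544 occupy positions 5–6 → average rank (5+6)/2 = 5.5.
Control values → pooled ranks: 418→2, 358→1, 502→3.5, 502→3.5
Rank sum = 2 + 1 + 3.5 + 3.5 = 10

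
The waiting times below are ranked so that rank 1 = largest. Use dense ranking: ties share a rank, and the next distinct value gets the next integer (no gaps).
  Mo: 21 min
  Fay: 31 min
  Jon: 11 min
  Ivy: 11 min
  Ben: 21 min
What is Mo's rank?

Sorted (descending): 31, 21, 21, 11, 11
The 2 values of 21 share dense rank 2.
The 2 values of 11 share dense rank 3.
Remaining distinct values take the next consecutive integers.
Mo has value 21 min → rank 2.

2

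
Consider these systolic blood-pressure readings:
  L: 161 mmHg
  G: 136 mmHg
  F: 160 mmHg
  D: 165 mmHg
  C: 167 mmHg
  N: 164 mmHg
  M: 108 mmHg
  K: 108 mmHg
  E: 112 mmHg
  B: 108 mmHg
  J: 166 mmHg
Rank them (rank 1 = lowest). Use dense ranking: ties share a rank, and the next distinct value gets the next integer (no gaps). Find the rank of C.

9

Sorted (ascending): 108, 108, 108, 112, 136, 160, 161, 164, 165, 166, 167
The 3 values of 108 share dense rank 1.
Remaining distinct values take the next consecutive integers.
C has value 167 mmHg → rank 9.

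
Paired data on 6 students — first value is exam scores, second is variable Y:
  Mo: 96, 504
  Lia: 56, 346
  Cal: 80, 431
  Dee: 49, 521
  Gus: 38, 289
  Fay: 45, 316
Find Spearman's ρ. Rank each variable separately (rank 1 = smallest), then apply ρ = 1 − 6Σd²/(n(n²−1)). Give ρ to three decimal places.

0.657

Ranks of variable 1: 6, 4, 5, 3, 1, 2
Ranks of variable 2: 5, 3, 4, 6, 1, 2
d = r₁ − r₂: 1, 1, 1, -3, 0, 0
d²: 1, 1, 1, 9, 0, 0; Σd² = 12
ρ = 1 − 6·12/(6·35) = 1 − 72/210 = 0.657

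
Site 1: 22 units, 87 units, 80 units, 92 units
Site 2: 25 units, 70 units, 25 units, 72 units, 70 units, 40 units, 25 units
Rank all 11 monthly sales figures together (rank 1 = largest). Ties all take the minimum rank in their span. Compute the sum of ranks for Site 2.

Sorted (descending): 92, 87, 80, 72, 70, 70, 40, 25, 25, 25, 22
The 2 values of 70 occupy positions 5–6 → each gets rank 5.
The 3 values of 25 occupy positions 8–10 → each gets rank 8.
Site 2 values → pooled ranks: 25→8, 70→5, 25→8, 72→4, 70→5, 40→7, 25→8
Rank sum = 8 + 5 + 8 + 4 + 5 + 7 + 8 = 45

45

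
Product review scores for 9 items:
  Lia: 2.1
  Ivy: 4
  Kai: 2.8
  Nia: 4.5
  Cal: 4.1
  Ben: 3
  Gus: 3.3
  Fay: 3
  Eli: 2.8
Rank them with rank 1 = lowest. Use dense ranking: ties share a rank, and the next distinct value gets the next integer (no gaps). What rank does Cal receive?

Sorted (ascending): 2.1, 2.8, 2.8, 3, 3, 3.3, 4, 4.1, 4.5
The 2 values of 2.8 share dense rank 2.
The 2 values of 3 share dense rank 3.
Remaining distinct values take the next consecutive integers.
Cal has value 4.1 → rank 6.

6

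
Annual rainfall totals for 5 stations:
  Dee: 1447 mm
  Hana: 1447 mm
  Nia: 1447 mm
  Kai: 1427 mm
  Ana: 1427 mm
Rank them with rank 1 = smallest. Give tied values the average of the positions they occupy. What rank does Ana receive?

Sorted (ascending): 1427, 1427, 1447, 1447, 1447
The 2 values of 1427 occupy positions 1–2 → average rank (1+2)/2 = 1.5.
The 3 values of 1447 occupy positions 3–5 → average rank 4.
Ana has value 1427 mm → rank 1.5.

1.5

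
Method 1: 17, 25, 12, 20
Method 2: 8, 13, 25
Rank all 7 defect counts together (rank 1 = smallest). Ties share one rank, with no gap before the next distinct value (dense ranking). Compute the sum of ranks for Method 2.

10

Sorted (ascending): 8, 12, 13, 17, 20, 25, 25
The 2 values of 25 share dense rank 6.
Remaining distinct values take the next consecutive integers.
Method 2 values → pooled ranks: 8→1, 13→3, 25→6
Rank sum = 1 + 3 + 6 = 10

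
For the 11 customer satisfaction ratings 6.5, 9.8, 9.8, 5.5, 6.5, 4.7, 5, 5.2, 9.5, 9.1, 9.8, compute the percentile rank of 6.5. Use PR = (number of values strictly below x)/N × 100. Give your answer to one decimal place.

36.4

N = 11.
Strictly below 6.5: 4. Equal to 6.5: 2.
PR = 4/11 × 100 = 36.4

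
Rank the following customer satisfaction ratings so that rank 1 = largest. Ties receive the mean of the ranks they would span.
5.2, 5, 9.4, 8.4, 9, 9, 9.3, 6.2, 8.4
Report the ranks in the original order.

8, 9, 1, 5.5, 3.5, 3.5, 2, 7, 5.5

Sorted (descending): 9.4, 9.3, 9, 9, 8.4, 8.4, 6.2, 5.2, 5
The 2 values of 9 occupy positions 3–4 → average rank (3+4)/2 = 3.5.
The 2 values of 8.4 occupy positions 5–6 → average rank (5+6)/2 = 5.5.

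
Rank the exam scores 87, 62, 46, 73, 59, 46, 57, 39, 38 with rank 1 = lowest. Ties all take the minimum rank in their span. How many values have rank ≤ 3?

4

Sorted (ascending): 38, 39, 46, 46, 57, 59, 62, 73, 87
The 2 values of 46 occupy positions 3–4 → each gets rank 3.
Ranks ≤ 3: {1, 2, 3, 3} → 4 values.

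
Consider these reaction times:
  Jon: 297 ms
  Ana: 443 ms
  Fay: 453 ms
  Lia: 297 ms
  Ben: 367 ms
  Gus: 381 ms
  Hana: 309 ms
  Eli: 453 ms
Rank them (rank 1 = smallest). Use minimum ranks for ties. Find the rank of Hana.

3

Sorted (ascending): 297, 297, 309, 367, 381, 443, 453, 453
The 2 values of 297 occupy positions 1–2 → each gets rank 1.
The 2 values of 453 occupy positions 7–8 → each gets rank 7.
Hana has value 309 ms → rank 3.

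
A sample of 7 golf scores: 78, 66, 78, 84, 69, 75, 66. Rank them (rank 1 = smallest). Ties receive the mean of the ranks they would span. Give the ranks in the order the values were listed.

5.5, 1.5, 5.5, 7, 3, 4, 1.5

Sorted (ascending): 66, 66, 69, 75, 78, 78, 84
The 2 values of 66 occupy positions 1–2 → average rank (1+2)/2 = 1.5.
The 2 values of 78 occupy positions 5–6 → average rank (5+6)/2 = 5.5.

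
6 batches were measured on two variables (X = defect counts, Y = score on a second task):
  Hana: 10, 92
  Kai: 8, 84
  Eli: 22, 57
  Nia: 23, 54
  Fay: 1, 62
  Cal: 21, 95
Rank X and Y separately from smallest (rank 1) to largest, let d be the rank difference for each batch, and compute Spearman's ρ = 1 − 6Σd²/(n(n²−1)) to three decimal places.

Ranks of variable 1: 3, 2, 5, 6, 1, 4
Ranks of variable 2: 5, 4, 2, 1, 3, 6
d = r₁ − r₂: -2, -2, 3, 5, -2, -2
d²: 4, 4, 9, 25, 4, 4; Σd² = 50
ρ = 1 − 6·50/(6·35) = 1 − 300/210 = -0.429

-0.429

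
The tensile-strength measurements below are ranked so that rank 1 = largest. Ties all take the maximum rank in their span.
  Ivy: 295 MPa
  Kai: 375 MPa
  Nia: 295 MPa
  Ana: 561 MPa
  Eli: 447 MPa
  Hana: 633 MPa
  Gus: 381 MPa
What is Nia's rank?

7

Sorted (descending): 633, 561, 447, 381, 375, 295, 295
The 2 values of 295 occupy positions 6–7 → each gets rank 7.
Nia has value 295 MPa → rank 7.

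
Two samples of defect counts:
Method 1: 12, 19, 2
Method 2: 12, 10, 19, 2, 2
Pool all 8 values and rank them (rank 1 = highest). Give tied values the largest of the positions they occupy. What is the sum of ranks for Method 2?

Sorted (descending): 19, 19, 12, 12, 10, 2, 2, 2
The 2 values of 19 occupy positions 1–2 → each gets rank 2.
The 2 values of 12 occupy positions 3–4 → each gets rank 4.
The 3 values of 2 occupy positions 6–8 → each gets rank 8.
Method 2 values → pooled ranks: 12→4, 10→5, 19→2, 2→8, 2→8
Rank sum = 4 + 5 + 2 + 8 + 8 = 27

27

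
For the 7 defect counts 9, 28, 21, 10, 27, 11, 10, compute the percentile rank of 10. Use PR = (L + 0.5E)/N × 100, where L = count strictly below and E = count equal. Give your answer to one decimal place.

N = 7.
Strictly below 10: 1. Equal to 10: 2.
PR = (1 + 0.5·2)/7 × 100 = 28.6

28.6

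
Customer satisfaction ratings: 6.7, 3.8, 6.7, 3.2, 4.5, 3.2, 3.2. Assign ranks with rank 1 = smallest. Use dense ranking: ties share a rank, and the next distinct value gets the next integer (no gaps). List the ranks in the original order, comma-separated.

Sorted (ascending): 3.2, 3.2, 3.2, 3.8, 4.5, 6.7, 6.7
The 3 values of 3.2 share dense rank 1.
The 2 values of 6.7 share dense rank 4.
Remaining distinct values take the next consecutive integers.

4, 2, 4, 1, 3, 1, 1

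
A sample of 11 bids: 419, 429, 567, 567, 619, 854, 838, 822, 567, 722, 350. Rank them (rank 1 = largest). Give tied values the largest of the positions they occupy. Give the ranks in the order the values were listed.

Sorted (descending): 854, 838, 822, 722, 619, 567, 567, 567, 429, 419, 350
The 3 values of 567 occupy positions 6–8 → each gets rank 8.

10, 9, 8, 8, 5, 1, 2, 3, 8, 4, 11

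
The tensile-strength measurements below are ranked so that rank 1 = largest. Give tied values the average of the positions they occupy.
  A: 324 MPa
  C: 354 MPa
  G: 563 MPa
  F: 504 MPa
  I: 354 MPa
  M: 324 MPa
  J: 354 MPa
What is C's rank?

4

Sorted (descending): 563, 504, 354, 354, 354, 324, 324
The 3 values of 354 occupy positions 3–5 → average rank 4.
The 2 values of 324 occupy positions 6–7 → average rank (6+7)/2 = 6.5.
C has value 354 MPa → rank 4.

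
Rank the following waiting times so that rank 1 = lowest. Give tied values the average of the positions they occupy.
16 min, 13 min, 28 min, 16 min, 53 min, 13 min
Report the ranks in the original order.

Sorted (ascending): 13, 13, 16, 16, 28, 53
The 2 values of 13 occupy positions 1–2 → average rank (1+2)/2 = 1.5.
The 2 values of 16 occupy positions 3–4 → average rank (3+4)/2 = 3.5.

3.5, 1.5, 5, 3.5, 6, 1.5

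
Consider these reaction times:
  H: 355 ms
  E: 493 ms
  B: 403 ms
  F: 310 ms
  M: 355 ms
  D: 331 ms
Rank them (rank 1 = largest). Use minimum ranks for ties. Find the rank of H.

Sorted (descending): 493, 403, 355, 355, 331, 310
The 2 values of 355 occupy positions 3–4 → each gets rank 3.
H has value 355 ms → rank 3.

3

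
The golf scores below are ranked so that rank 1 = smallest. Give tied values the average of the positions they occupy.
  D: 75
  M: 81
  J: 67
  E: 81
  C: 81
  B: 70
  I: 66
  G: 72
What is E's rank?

Sorted (ascending): 66, 67, 70, 72, 75, 81, 81, 81
The 3 values of 81 occupy positions 6–8 → average rank 7.
E has value 81 → rank 7.

7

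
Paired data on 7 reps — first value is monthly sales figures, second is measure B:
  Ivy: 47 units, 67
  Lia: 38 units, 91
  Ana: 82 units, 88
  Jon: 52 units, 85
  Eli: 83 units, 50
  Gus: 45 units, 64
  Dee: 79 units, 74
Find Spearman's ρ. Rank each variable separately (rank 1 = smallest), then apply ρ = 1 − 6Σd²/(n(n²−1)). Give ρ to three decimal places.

Ranks of variable 1: 3, 1, 6, 4, 7, 2, 5
Ranks of variable 2: 3, 7, 6, 5, 1, 2, 4
d = r₁ − r₂: 0, -6, 0, -1, 6, 0, 1
d²: 0, 36, 0, 1, 36, 0, 1; Σd² = 74
ρ = 1 − 6·74/(7·48) = 1 − 444/336 = -0.321

-0.321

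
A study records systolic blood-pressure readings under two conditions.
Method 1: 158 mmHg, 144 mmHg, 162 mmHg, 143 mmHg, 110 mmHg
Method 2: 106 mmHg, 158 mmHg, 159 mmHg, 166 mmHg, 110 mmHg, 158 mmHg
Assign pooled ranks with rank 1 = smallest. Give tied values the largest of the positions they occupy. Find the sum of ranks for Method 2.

Sorted (ascending): 106, 110, 110, 143, 144, 158, 158, 158, 159, 162, 166
The 2 values of 110 occupy positions 2–3 → each gets rank 3.
The 3 values of 158 occupy positions 6–8 → each gets rank 8.
Method 2 values → pooled ranks: 106→1, 158→8, 159→9, 166→11, 110→3, 158→8
Rank sum = 1 + 8 + 9 + 11 + 3 + 8 = 40

40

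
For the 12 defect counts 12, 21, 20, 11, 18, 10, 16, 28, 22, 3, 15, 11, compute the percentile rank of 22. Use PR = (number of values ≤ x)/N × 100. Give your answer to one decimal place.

N = 12.
Strictly below 22: 10. Equal to 22: 1.
PR = 11/12 × 100 = 91.7

91.7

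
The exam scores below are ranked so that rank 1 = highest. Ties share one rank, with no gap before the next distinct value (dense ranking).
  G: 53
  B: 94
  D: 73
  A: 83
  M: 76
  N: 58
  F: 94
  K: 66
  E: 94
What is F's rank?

Sorted (descending): 94, 94, 94, 83, 76, 73, 66, 58, 53
The 3 values of 94 share dense rank 1.
Remaining distinct values take the next consecutive integers.
F has value 94 → rank 1.

1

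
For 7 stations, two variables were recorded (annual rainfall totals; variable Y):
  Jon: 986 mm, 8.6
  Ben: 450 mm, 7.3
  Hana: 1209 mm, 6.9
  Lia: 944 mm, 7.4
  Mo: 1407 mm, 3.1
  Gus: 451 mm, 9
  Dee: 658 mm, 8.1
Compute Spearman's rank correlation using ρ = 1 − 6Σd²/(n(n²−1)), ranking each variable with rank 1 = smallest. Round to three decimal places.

-0.536

Ranks of variable 1: 5, 1, 6, 4, 7, 2, 3
Ranks of variable 2: 6, 3, 2, 4, 1, 7, 5
d = r₁ − r₂: -1, -2, 4, 0, 6, -5, -2
d²: 1, 4, 16, 0, 36, 25, 4; Σd² = 86
ρ = 1 − 6·86/(7·48) = 1 − 516/336 = -0.536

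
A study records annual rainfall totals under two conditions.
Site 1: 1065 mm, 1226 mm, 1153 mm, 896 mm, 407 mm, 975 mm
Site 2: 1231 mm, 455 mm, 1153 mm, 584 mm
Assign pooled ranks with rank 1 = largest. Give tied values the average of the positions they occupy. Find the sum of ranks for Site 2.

21.5

Sorted (descending): 1231, 1226, 1153, 1153, 1065, 975, 896, 584, 455, 407
The 2 values of 1153 occupy positions 3–4 → average rank (3+4)/2 = 3.5.
Site 2 values → pooled ranks: 1231→1, 455→9, 1153→3.5, 584→8
Rank sum = 1 + 9 + 3.5 + 8 = 21.5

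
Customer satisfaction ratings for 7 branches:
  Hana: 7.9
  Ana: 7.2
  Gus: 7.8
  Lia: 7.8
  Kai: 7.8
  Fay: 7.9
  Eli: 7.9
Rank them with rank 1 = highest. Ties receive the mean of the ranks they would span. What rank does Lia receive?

5

Sorted (descending): 7.9, 7.9, 7.9, 7.8, 7.8, 7.8, 7.2
The 3 values of 7.9 occupy positions 1–3 → average rank 2.
The 3 values of 7.8 occupy positions 4–6 → average rank 5.
Lia has value 7.8 → rank 5.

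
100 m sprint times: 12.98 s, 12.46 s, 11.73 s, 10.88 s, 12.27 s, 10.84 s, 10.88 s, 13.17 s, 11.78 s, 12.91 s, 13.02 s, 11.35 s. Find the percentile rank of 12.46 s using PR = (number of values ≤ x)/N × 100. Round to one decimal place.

66.7

N = 12.
Strictly below 12.46: 7. Equal to 12.46: 1.
PR = 8/12 × 100 = 66.7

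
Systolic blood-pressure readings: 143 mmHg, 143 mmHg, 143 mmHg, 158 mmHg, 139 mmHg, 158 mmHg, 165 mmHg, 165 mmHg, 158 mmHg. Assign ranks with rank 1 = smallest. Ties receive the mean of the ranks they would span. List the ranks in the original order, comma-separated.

Sorted (ascending): 139, 143, 143, 143, 158, 158, 158, 165, 165
The 3 values of 143 occupy positions 2–4 → average rank 3.
The 3 values of 158 occupy positions 5–7 → average rank 6.
The 2 values of 165 occupy positions 8–9 → average rank (8+9)/2 = 8.5.

3, 3, 3, 6, 1, 6, 8.5, 8.5, 6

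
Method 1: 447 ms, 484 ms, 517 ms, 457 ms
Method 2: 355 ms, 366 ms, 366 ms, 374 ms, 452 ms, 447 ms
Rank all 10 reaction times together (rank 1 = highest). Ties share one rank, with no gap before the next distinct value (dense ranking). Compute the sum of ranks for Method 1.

Sorted (descending): 517, 484, 457, 452, 447, 447, 374, 366, 366, 355
The 2 values of 447 share dense rank 5.
The 2 values of 366 share dense rank 7.
Remaining distinct values take the next consecutive integers.
Method 1 values → pooled ranks: 447→5, 484→2, 517→1, 457→3
Rank sum = 5 + 2 + 1 + 3 = 11

11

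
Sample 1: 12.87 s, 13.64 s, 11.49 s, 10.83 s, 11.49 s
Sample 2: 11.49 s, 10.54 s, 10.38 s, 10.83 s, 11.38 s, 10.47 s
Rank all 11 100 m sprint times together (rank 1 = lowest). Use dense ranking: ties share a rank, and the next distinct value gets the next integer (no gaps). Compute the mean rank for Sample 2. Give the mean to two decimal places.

Sorted (ascending): 10.38, 10.47, 10.54, 10.83, 10.83, 11.38, 11.49, 11.49, 11.49, 12.87, 13.64
The 2 values of 10.83 share dense rank 4.
The 3 values of 11.49 share dense rank 6.
Remaining distinct values take the next consecutive integers.
Sample 2 values → pooled ranks: 11.49→6, 10.54→3, 10.38→1, 10.83→4, 11.38→5, 10.47→2
Mean rank = (6 + 3 + 1 + 4 + 5 + 2) / 6 = 3.50

3.50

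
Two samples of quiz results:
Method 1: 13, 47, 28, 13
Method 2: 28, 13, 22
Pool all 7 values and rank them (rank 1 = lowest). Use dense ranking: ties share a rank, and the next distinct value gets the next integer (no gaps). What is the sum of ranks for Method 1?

9

Sorted (ascending): 13, 13, 13, 22, 28, 28, 47
The 3 values of 13 share dense rank 1.
The 2 values of 28 share dense rank 3.
Remaining distinct values take the next consecutive integers.
Method 1 values → pooled ranks: 13→1, 47→4, 28→3, 13→1
Rank sum = 1 + 4 + 3 + 1 = 9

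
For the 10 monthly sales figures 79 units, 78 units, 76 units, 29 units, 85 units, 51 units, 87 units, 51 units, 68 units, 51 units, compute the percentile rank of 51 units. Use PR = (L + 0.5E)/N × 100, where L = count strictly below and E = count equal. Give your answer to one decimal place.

25.0

N = 10.
Strictly below 51: 1. Equal to 51: 3.
PR = (1 + 0.5·3)/10 × 100 = 25.0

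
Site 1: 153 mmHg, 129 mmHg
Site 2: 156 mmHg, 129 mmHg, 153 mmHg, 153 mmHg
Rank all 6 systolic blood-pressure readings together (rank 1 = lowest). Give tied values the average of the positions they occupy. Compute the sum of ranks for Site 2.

15.5

Sorted (ascending): 129, 129, 153, 153, 153, 156
The 2 values of 129 occupy positions 1–2 → average rank (1+2)/2 = 1.5.
The 3 values of 153 occupy positions 3–5 → average rank 4.
Site 2 values → pooled ranks: 156→6, 129→1.5, 153→4, 153→4
Rank sum = 6 + 1.5 + 4 + 4 = 15.5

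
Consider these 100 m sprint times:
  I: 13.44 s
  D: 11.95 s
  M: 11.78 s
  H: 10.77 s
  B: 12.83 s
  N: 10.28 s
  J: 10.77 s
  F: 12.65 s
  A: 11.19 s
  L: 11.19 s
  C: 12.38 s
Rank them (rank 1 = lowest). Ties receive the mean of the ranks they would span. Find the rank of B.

10

Sorted (ascending): 10.28, 10.77, 10.77, 11.19, 11.19, 11.78, 11.95, 12.38, 12.65, 12.83, 13.44
The 2 values of 10.77 occupy positions 2–3 → average rank (2+3)/2 = 2.5.
The 2 values of 11.19 occupy positions 4–5 → average rank (4+5)/2 = 4.5.
B has value 12.83 s → rank 10.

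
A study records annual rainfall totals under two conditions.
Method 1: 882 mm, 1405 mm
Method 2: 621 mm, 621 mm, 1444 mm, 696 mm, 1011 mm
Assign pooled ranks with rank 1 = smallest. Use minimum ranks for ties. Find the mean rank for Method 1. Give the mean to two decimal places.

5.00

Sorted (ascending): 621, 621, 696, 882, 1011, 1405, 1444
The 2 values of 621 occupy positions 1–2 → each gets rank 1.
Method 1 values → pooled ranks: 882→4, 1405→6
Mean rank = (4 + 6) / 2 = 5.00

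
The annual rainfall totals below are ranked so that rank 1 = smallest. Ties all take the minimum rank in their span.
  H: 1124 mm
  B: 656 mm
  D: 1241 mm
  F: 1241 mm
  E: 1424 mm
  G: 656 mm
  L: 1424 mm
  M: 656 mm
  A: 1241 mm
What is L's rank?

Sorted (ascending): 656, 656, 656, 1124, 1241, 1241, 1241, 1424, 1424
The 3 values of 656 occupy positions 1–3 → each gets rank 1.
The 3 values of 1241 occupy positions 5–7 → each gets rank 5.
The 2 values of 1424 occupy positions 8–9 → each gets rank 8.
L has value 1424 mm → rank 8.

8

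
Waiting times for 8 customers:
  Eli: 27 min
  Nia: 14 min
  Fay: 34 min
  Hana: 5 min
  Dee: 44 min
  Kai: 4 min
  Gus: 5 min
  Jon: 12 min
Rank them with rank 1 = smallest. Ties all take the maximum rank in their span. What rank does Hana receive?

Sorted (ascending): 4, 5, 5, 12, 14, 27, 34, 44
The 2 values of 5 occupy positions 2–3 → each gets rank 3.
Hana has value 5 min → rank 3.

3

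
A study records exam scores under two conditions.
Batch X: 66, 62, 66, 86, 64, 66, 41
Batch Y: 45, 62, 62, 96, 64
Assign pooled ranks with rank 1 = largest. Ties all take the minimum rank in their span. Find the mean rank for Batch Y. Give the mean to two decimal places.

6.80

Sorted (descending): 96, 86, 66, 66, 66, 64, 64, 62, 62, 62, 45, 41
The 3 values of 66 occupy positions 3–5 → each gets rank 3.
The 2 values of 64 occupy positions 6–7 → each gets rank 6.
The 3 values of 62 occupy positions 8–10 → each gets rank 8.
Batch Y values → pooled ranks: 45→11, 62→8, 62→8, 96→1, 64→6
Mean rank = (11 + 8 + 8 + 1 + 6) / 5 = 6.80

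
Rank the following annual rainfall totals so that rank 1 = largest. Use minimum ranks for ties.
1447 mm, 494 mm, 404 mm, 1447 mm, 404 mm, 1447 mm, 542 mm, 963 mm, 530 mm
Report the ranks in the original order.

Sorted (descending): 1447, 1447, 1447, 963, 542, 530, 494, 404, 404
The 3 values of 1447 occupy positions 1–3 → each gets rank 1.
The 2 values of 404 occupy positions 8–9 → each gets rank 8.

1, 7, 8, 1, 8, 1, 5, 4, 6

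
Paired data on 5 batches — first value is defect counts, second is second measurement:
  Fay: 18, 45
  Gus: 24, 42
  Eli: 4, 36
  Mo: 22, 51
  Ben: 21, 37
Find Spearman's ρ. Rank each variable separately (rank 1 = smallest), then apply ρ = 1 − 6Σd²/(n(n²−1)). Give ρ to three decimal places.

0.500

Ranks of variable 1: 2, 5, 1, 4, 3
Ranks of variable 2: 4, 3, 1, 5, 2
d = r₁ − r₂: -2, 2, 0, -1, 1
d²: 4, 4, 0, 1, 1; Σd² = 10
ρ = 1 − 6·10/(5·24) = 1 − 60/120 = 0.500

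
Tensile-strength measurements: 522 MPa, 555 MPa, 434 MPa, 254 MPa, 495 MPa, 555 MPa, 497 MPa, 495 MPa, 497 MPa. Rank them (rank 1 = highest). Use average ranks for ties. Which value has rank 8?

Sorted (descending): 555, 555, 522, 497, 497, 495, 495, 434, 254
The 2 values of 555 occupy positions 1–2 → average rank (1+2)/2 = 1.5.
The 2 values of 497 occupy positions 4–5 → average rank (4+5)/2 = 4.5.
The 2 values of 495 occupy positions 6–7 → average rank (6+7)/2 = 6.5.
Rank 8 → value 434.

434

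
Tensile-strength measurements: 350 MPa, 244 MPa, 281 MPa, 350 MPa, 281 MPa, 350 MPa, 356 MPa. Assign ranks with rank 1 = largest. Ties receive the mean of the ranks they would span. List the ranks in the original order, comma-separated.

3, 7, 5.5, 3, 5.5, 3, 1

Sorted (descending): 356, 350, 350, 350, 281, 281, 244
The 3 values of 350 occupy positions 2–4 → average rank 3.
The 2 values of 281 occupy positions 5–6 → average rank (5+6)/2 = 5.5.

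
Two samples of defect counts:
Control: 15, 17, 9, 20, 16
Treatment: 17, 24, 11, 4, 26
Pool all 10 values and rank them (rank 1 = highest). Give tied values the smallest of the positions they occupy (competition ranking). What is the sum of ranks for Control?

29

Sorted (descending): 26, 24, 20, 17, 17, 16, 15, 11, 9, 4
The 2 values of 17 occupy positions 4–5 → each gets rank 4.
Control values → pooled ranks: 15→7, 17→4, 9→9, 20→3, 16→6
Rank sum = 7 + 4 + 9 + 3 + 6 = 29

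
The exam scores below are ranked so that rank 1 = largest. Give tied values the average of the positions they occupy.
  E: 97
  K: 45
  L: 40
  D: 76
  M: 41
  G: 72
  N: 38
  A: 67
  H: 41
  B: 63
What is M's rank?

Sorted (descending): 97, 76, 72, 67, 63, 45, 41, 41, 40, 38
The 2 values of 41 occupy positions 7–8 → average rank (7+8)/2 = 7.5.
M has value 41 → rank 7.5.

7.5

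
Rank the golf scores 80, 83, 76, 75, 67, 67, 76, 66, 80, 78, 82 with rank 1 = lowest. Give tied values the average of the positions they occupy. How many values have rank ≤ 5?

Sorted (ascending): 66, 67, 67, 75, 76, 76, 78, 80, 80, 82, 83
The 2 values of 67 occupy positions 2–3 → average rank (2+3)/2 = 2.5.
The 2 values of 76 occupy positions 5–6 → average rank (5+6)/2 = 5.5.
The 2 values of 80 occupy positions 8–9 → average rank (8+9)/2 = 8.5.
Ranks ≤ 5: {1, 2.5, 2.5, 4} → 4 values.

4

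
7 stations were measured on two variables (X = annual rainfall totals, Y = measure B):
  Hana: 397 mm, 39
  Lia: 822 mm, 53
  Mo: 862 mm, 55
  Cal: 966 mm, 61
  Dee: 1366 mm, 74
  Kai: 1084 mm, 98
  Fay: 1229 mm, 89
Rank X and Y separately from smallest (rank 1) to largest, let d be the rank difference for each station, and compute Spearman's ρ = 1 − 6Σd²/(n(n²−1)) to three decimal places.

Ranks of variable 1: 1, 2, 3, 4, 7, 5, 6
Ranks of variable 2: 1, 2, 3, 4, 5, 7, 6
d = r₁ − r₂: 0, 0, 0, 0, 2, -2, 0
d²: 0, 0, 0, 0, 4, 4, 0; Σd² = 8
ρ = 1 − 6·8/(7·48) = 1 − 48/336 = 0.857

0.857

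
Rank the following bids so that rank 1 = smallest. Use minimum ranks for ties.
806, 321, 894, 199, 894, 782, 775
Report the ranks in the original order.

Sorted (ascending): 199, 321, 775, 782, 806, 894, 894
The 2 values of 894 occupy positions 6–7 → each gets rank 6.

5, 2, 6, 1, 6, 4, 3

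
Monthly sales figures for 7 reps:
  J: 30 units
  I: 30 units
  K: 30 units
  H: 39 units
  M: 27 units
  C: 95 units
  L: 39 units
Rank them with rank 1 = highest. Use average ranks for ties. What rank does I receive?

Sorted (descending): 95, 39, 39, 30, 30, 30, 27
The 2 values of 39 occupy positions 2–3 → average rank (2+3)/2 = 2.5.
The 3 values of 30 occupy positions 4–6 → average rank 5.
I has value 30 units → rank 5.

5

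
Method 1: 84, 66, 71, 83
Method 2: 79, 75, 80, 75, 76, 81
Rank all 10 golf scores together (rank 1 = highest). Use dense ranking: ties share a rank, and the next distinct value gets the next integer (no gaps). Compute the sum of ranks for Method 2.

32

Sorted (descending): 84, 83, 81, 80, 79, 76, 75, 75, 71, 66
The 2 values of 75 share dense rank 7.
Remaining distinct values take the next consecutive integers.
Method 2 values → pooled ranks: 79→5, 75→7, 80→4, 75→7, 76→6, 81→3
Rank sum = 5 + 7 + 4 + 7 + 6 + 3 = 32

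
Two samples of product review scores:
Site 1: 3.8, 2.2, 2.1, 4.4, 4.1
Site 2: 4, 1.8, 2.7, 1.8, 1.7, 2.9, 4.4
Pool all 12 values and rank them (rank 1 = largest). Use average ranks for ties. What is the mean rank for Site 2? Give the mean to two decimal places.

7.36

Sorted (descending): 4.4, 4.4, 4.1, 4, 3.8, 2.9, 2.7, 2.2, 2.1, 1.8, 1.8, 1.7
The 2 values of 4.4 occupy positions 1–2 → average rank (1+2)/2 = 1.5.
The 2 values of 1.8 occupy positions 10–11 → average rank (10+11)/2 = 10.5.
Site 2 values → pooled ranks: 4→4, 1.8→10.5, 2.7→7, 1.8→10.5, 1.7→12, 2.9→6, 4.4→1.5
Mean rank = (4 + 10.5 + 7 + 10.5 + 12 + 6 + 1.5) / 7 = 7.36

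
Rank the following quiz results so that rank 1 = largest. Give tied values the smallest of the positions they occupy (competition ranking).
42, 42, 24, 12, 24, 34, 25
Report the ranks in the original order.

1, 1, 5, 7, 5, 3, 4

Sorted (descending): 42, 42, 34, 25, 24, 24, 12
The 2 values of 42 occupy positions 1–2 → each gets rank 1.
The 2 values of 24 occupy positions 5–6 → each gets rank 5.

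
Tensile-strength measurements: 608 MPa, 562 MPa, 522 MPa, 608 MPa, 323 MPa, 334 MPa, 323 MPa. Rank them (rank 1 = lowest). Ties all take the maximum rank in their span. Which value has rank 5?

Sorted (ascending): 323, 323, 334, 522, 562, 608, 608
The 2 values of 323 occupy positions 1–2 → each gets rank 2.
The 2 values of 608 occupy positions 6–7 → each gets rank 7.
Rank 5 → value 562.

562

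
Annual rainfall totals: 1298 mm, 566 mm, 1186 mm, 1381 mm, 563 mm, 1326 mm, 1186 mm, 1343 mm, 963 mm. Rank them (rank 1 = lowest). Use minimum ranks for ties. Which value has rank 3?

963

Sorted (ascending): 563, 566, 963, 1186, 1186, 1298, 1326, 1343, 1381
The 2 values of 1186 occupy positions 4–5 → each gets rank 4.
Rank 3 → value 963.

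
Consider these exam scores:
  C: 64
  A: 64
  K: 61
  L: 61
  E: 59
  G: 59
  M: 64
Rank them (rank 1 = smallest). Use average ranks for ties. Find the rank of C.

6

Sorted (ascending): 59, 59, 61, 61, 64, 64, 64
The 2 values of 59 occupy positions 1–2 → average rank (1+2)/2 = 1.5.
The 2 values of 61 occupy positions 3–4 → average rank (3+4)/2 = 3.5.
The 3 values of 64 occupy positions 5–7 → average rank 6.
C has value 64 → rank 6.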